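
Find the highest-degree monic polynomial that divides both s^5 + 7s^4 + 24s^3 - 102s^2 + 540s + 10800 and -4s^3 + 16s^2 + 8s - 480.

By polynomial division,
  s^5 + 7s^4 + 24s^3 - 102s^2 + 540s + 10800 = (-(1/4)s^2 - (11/4)s - 35/2)(-4s^3 + 16s^2 + 8s - 480) + (80s^2 - 640s + 2400)
  -4s^3 + 16s^2 + 8s - 480 = (-(1/20)s - 1/5)(80s^2 - 640s + 2400) + (0)
Last nonzero remainder: 80s^2 - 640s + 2400. Dividing through by 80 gives the monic gcd s^2 - 8s + 30.

s^2 - 8s + 30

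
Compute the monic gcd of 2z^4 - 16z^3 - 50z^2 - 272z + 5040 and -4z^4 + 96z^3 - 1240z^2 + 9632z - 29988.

Apply the Euclidean algorithm:
  2z^4 - 16z^3 - 50z^2 - 272z + 5040 = (-1/2)(-4z^4 + 96z^3 - 1240z^2 + 9632z - 29988) + (32z^3 - 670z^2 + 4544z - 9954)
  -4z^4 + 96z^3 - 1240z^2 + 9632z - 29988 = (-(1/8)z + 49/128)(32z^3 - 670z^2 + 4544z - 9954) + (-(26593/64)z^2 + (26593/4)z - 1675359/64)
  32z^3 - 670z^2 + 4544z - 9954 = (-(2048/26593)z + 10112/26593)(-(26593/64)z^2 + (26593/4)z - 1675359/64) + (0)
Last nonzero remainder: -(26593/64)z^2 + (26593/4)z - 1675359/64. Dividing through by -26593/64 gives the monic gcd z^2 - 16z + 63.

z^2 - 16z + 63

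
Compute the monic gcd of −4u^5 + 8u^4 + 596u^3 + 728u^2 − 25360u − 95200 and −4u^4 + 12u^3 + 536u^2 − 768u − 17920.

u^2 − 3u − 70

By polynomial division,
  −4u^5 + 8u^4 + 596u^3 + 728u^2 − 25360u − 95200 = (u + 1)(−4u^4 + 12u^3 + 536u^2 − 768u − 17920) + (48u^3 + 960u^2 − 6672u − 77280)
  −4u^4 + 12u^3 + 536u^2 − 768u − 17920 = (−(1/12)u + 23/12)(48u^3 + 960u^2 − 6672u − 77280) + (−1860u^2 + 5580u + 130200)
  48u^3 + 960u^2 − 6672u − 77280 = (−(4/155)u − 92/155)(−1860u^2 + 5580u + 130200) + (0)
Last nonzero remainder: −1860u^2 + 5580u + 130200. Dividing through by −1860 gives the monic gcd u^2 − 3u − 70.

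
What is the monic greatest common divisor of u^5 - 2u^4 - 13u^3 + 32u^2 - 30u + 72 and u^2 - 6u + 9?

u^2 - 6u + 9

By polynomial division,
  u^5 - 2u^4 - 13u^3 + 32u^2 - 30u + 72 = (u^3 + 4u^2 + 2u + 8)(u^2 - 6u + 9) + (0)
The last nonzero remainder u^2 - 6u + 9 is already monic.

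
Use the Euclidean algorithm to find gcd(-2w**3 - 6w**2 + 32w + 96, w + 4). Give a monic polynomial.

w + 4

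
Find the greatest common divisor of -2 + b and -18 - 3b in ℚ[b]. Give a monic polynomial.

1

Apply the Euclidean algorithm:
  b - 2 = (-1/3)(-3b - 18) + (-8)
  -3b - 18 = ((3/8)b + 9/4)(-8) + (0)
The last nonzero remainder is the constant -8, so the polynomials are coprime and gcd = 1.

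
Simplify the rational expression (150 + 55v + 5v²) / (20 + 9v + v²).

Apply the Euclidean algorithm:
  5v² + 55v + 150 = (5)(v² + 9v + 20) + (10v + 50)
  v² + 9v + 20 = ((1/10)v + 2/5)(10v + 50) + (0)
Last nonzero remainder: 10v + 50. Dividing through by 10 gives the monic gcd v + 5.
Cancel v + 5 from numerator and denominator to get the reduced form.

(30 + 5v)/(4 + v)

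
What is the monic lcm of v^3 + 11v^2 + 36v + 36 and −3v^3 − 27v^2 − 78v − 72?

By polynomial division,
  v^3 + 11v^2 + 36v + 36 = (−1/3)(−3v^3 − 27v^2 − 78v − 72) + (2v^2 + 10v + 12)
  −3v^3 − 27v^2 − 78v − 72 = (−(3/2)v − 6)(2v^2 + 10v + 12) + (0)
Last nonzero remainder: 2v^2 + 10v + 12. Dividing through by 2 gives the monic gcd v^2 + 5v + 6.
Then lcm(f, g) = f·g / gcd(f, g); expanding and making the result monic gives the answer.

v^4 + 15v^3 + 80v^2 + 180v + 144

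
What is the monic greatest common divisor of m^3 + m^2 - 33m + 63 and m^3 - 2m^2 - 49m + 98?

m + 7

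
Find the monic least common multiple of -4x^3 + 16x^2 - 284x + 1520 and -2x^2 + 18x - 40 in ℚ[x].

Euclidean algorithm in ℚ[x]:
  -4x^3 + 16x^2 - 284x + 1520 = (2x + 10)(-2x^2 + 18x - 40) + (-384x + 1920)
  -2x^2 + 18x - 40 = ((1/192)x - 1/48)(-384x + 1920) + (0)
Last nonzero remainder: -384x + 1920. Dividing through by -384 gives the monic gcd x - 5.
Then lcm(f, g) = f·g / gcd(f, g); expanding and making the result monic gives the answer.

x^4 - 8x^3 + 87x^2 - 664x + 1520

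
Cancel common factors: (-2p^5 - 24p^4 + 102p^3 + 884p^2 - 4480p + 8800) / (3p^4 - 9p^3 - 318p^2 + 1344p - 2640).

(-2p^2 - 10p + 100)/(3p - 30)

By polynomial division,
  -2p^5 - 24p^4 + 102p^3 + 884p^2 - 4480p + 8800 = (-(2/3)p - 10)(3p^4 - 9p^3 - 318p^2 + 1344p - 2640) + (-200p^3 - 1400p^2 + 7200p - 17600)
  3p^4 - 9p^3 - 318p^2 + 1344p - 2640 = (-(3/200)p + 3/20)(-200p^3 - 1400p^2 + 7200p - 17600) + (0)
Last nonzero remainder: -200p^3 - 1400p^2 + 7200p - 17600. Dividing through by -200 gives the monic gcd p^3 + 7p^2 - 36p + 88.
Cancel p^3 + 7p^2 - 36p + 88 from numerator and denominator to get the reduced form.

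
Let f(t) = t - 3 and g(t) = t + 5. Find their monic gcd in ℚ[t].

1

Repeated division with remainder:
  t - 3 = (t + 5) + (-8)
  t + 5 = (-(1/8)t - 5/8)(-8) + (0)
The last nonzero remainder is the constant -8, so the polynomials are coprime and gcd = 1.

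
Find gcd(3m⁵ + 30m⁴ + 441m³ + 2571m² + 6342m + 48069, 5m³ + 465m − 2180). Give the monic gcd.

Apply the Euclidean algorithm:
  3m⁵ + 30m⁴ + 441m³ + 2571m² + 6342m + 48069 = ((3/5)m² + 6m + 162/5)(5m³ + 465m − 2180) + (1089m² + 4356m + 118701)
  5m³ + 465m − 2180 = ((5/1089)m − 20/1089)(1089m² + 4356m + 118701) + (0)
Last nonzero remainder: 1089m² + 4356m + 118701. Dividing through by 1089 gives the monic gcd m² + 4m + 109.

m² + 4m + 109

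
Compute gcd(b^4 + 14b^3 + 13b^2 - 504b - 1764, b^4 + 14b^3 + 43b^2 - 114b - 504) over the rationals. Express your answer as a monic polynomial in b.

b^2 + 13b + 42

By polynomial division,
  b^4 + 14b^3 + 13b^2 - 504b - 1764 = (b^4 + 14b^3 + 43b^2 - 114b - 504) + (-30b^2 - 390b - 1260)
  b^4 + 14b^3 + 43b^2 - 114b - 504 = (-(1/30)b^2 - (1/30)b + 2/5)(-30b^2 - 390b - 1260) + (0)
Last nonzero remainder: -30b^2 - 390b - 1260. Dividing through by -30 gives the monic gcd b^2 + 13b + 42.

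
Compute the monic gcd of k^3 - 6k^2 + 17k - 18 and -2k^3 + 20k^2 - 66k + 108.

Repeated division with remainder:
  k^3 - 6k^2 + 17k - 18 = (-1/2)(-2k^3 + 20k^2 - 66k + 108) + (4k^2 - 16k + 36)
  -2k^3 + 20k^2 - 66k + 108 = (-(1/2)k + 3)(4k^2 - 16k + 36) + (0)
Last nonzero remainder: 4k^2 - 16k + 36. Dividing through by 4 gives the monic gcd k^2 - 4k + 9.

k^2 - 4k + 9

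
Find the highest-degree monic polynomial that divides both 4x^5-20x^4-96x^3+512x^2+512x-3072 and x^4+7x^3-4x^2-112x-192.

x^3+3x^2-16x-48

Repeated division with remainder:
  4x^5-20x^4-96x^3+512x^2+512x-3072 = (4x-48)(x^4+7x^3-4x^2-112x-192) + (256x^3+768x^2-4096x-12288)
  x^4+7x^3-4x^2-112x-192 = ((1/256)x+1/64)(256x^3+768x^2-4096x-12288) + (0)
Last nonzero remainder: 256x^3+768x^2-4096x-12288. Dividing through by 256 gives the monic gcd x^3+3x^2-16x-48.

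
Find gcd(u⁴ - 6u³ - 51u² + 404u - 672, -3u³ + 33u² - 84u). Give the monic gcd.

Apply the Euclidean algorithm:
  u⁴ - 6u³ - 51u² + 404u - 672 = (-(1/3)u - 5/3)(-3u³ + 33u² - 84u) + (-24u² + 264u - 672)
  -3u³ + 33u² - 84u = ((1/8)u)(-24u² + 264u - 672) + (0)
Last nonzero remainder: -24u² + 264u - 672. Dividing through by -24 gives the monic gcd u² - 11u + 28.

u² - 11u + 28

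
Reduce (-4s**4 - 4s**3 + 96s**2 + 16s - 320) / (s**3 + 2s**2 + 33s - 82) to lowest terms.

Euclidean algorithm in ℚ[s]:
  -4s**4 - 4s**3 + 96s**2 + 16s - 320 = (-4s + 4)(s**3 + 2s**2 + 33s - 82) + (220s**2 - 444s + 8)
  s**3 + 2s**2 + 33s - 82 = ((1/220)s + 221/12100)(220s**2 - 444s + 8) + ((124246/3025)s - 248492/3025)
  220s**2 - 444s + 8 = ((332750/62123)s - 6050/62123)((124246/3025)s - 248492/3025) + (0)
Last nonzero remainder: (124246/3025)s - 248492/3025. Dividing through by 124246/3025 gives the monic gcd s - 2.
Cancel s - 2 from numerator and denominator to get the reduced form.

(-4s**3 - 12s**2 + 72s + 160)/(s**2 + 4s + 41)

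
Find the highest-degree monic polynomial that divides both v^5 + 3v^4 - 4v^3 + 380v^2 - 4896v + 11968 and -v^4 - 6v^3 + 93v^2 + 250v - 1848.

v^2 + 7v - 44

By polynomial division,
  v^5 + 3v^4 - 4v^3 + 380v^2 - 4896v + 11968 = (-v + 3)(-v^4 - 6v^3 + 93v^2 + 250v - 1848) + (107v^3 + 351v^2 - 7494v + 17512)
  -v^4 - 6v^3 + 93v^2 + 250v - 1848 = (-(1/107)v - 291/11449)(107v^3 + 351v^2 - 7494v + 17512) + ((365040/11449)v^2 + (2555280/11449)v - 16061760/11449)
  107v^3 + 351v^2 - 7494v + 17512 = ((1225043/365040)v - 2278351/182520)((365040/11449)v^2 + (2555280/11449)v - 16061760/11449) + (0)
Last nonzero remainder: (365040/11449)v^2 + (2555280/11449)v - 16061760/11449. Dividing through by 365040/11449 gives the monic gcd v^2 + 7v - 44.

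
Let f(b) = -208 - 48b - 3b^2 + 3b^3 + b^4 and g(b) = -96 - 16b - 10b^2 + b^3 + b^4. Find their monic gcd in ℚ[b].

-16 + b^2

By polynomial division,
  b^4 + 3b^3 - 3b^2 - 48b - 208 = (b^4 + b^3 - 10b^2 - 16b - 96) + (2b^3 + 7b^2 - 32b - 112)
  b^4 + b^3 - 10b^2 - 16b - 96 = ((1/2)b - 5/4)(2b^3 + 7b^2 - 32b - 112) + ((59/4)b^2 - 236)
  2b^3 + 7b^2 - 32b - 112 = ((8/59)b + 28/59)((59/4)b^2 - 236) + (0)
Last nonzero remainder: (59/4)b^2 - 236. Dividing through by 59/4 gives the monic gcd b^2 - 16.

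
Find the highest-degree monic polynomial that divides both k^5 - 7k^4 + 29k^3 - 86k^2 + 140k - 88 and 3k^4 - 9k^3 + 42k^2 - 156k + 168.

k^2 - 4k + 4

By polynomial division,
  k^5 - 7k^4 + 29k^3 - 86k^2 + 140k - 88 = ((1/3)k - 4/3)(3k^4 - 9k^3 + 42k^2 - 156k + 168) + (3k^3 + 22k^2 - 124k + 136)
  3k^4 - 9k^3 + 42k^2 - 156k + 168 = (k - 31/3)(3k^3 + 22k^2 - 124k + 136) + ((1180/3)k^2 - (4720/3)k + 4720/3)
  3k^3 + 22k^2 - 124k + 136 = ((9/1180)k + 51/590)((1180/3)k^2 - (4720/3)k + 4720/3) + (0)
Last nonzero remainder: (1180/3)k^2 - (4720/3)k + 4720/3. Dividing through by 1180/3 gives the monic gcd k^2 - 4k + 4.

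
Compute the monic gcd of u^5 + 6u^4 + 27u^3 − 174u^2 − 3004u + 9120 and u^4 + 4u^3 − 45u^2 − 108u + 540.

u^2 − 8u + 15

Repeated division with remainder:
  u^5 + 6u^4 + 27u^3 − 174u^2 − 3004u + 9120 = (u + 2)(u^4 + 4u^3 − 45u^2 − 108u + 540) + (64u^3 + 24u^2 − 3328u + 8040)
  u^4 + 4u^3 − 45u^2 − 108u + 540 = ((1/64)u + 29/512)(64u^3 + 24u^2 − 3328u + 8040) + ((361/64)u^2 − (361/8)u + 5415/64)
  64u^3 + 24u^2 − 3328u + 8040 = ((4096/361)u + 34304/361)((361/64)u^2 − (361/8)u + 5415/64) + (0)
Last nonzero remainder: (361/64)u^2 − (361/8)u + 5415/64. Dividing through by 361/64 gives the monic gcd u^2 − 8u + 15.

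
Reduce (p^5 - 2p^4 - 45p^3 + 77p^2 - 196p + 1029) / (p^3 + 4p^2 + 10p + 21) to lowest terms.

Euclidean algorithm in ℚ[p]:
  p^5 - 2p^4 - 45p^3 + 77p^2 - 196p + 1029 = (p^2 - 6p - 31)(p^3 + 4p^2 + 10p + 21) + (240p^2 + 240p + 1680)
  p^3 + 4p^2 + 10p + 21 = ((1/240)p + 1/80)(240p^2 + 240p + 1680) + (0)
Last nonzero remainder: 240p^2 + 240p + 1680. Dividing through by 240 gives the monic gcd p^2 + p + 7.
Cancel p^2 + p + 7 from numerator and denominator to get the reduced form.

(p^3 - 3p^2 - 49p + 147)/(p + 3)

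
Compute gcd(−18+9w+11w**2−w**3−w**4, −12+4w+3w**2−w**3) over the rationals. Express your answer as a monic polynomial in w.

By polynomial division,
  −w**4−w**3+11w**2+9w−18 = (w+4)(−w**3+3w**2+4w−12) + (−5w**2+5w+30)
  −w**3+3w**2+4w−12 = ((1/5)w−2/5)(−5w**2+5w+30) + (0)
Last nonzero remainder: −5w**2+5w+30. Dividing through by −5 gives the monic gcd w**2−w−6.

−6−w+w**2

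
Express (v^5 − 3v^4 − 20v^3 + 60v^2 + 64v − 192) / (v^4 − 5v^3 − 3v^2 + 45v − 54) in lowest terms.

(v^3 + 2v^2 − 16v − 32)/(v^2 − 9)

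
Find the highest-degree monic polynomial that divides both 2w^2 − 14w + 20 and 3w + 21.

1

By polynomial division,
  2w^2 − 14w + 20 = ((2/3)w − 28/3)(3w + 21) + (216)
  3w + 21 = ((1/72)w + 7/72)(216) + (0)
The last nonzero remainder is the constant 216, so the polynomials are coprime and gcd = 1.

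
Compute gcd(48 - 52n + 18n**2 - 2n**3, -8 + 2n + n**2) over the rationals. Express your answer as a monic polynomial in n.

By polynomial division,
  -2n**3 + 18n**2 - 52n + 48 = (-2n + 22)(n**2 + 2n - 8) + (-112n + 224)
  n**2 + 2n - 8 = (-(1/112)n - 1/28)(-112n + 224) + (0)
Last nonzero remainder: -112n + 224. Dividing through by -112 gives the monic gcd n - 2.

-2 + n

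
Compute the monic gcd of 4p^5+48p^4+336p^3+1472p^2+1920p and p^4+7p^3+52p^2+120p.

Euclidean algorithm in ℚ[p]:
  4p^5+48p^4+336p^3+1472p^2+1920p = (4p+20)(p^4+7p^3+52p^2+120p) + (-12p^3-48p^2-480p)
  p^4+7p^3+52p^2+120p = (-(1/12)p-1/4)(-12p^3-48p^2-480p) + (0)
Last nonzero remainder: -12p^3-48p^2-480p. Dividing through by -12 gives the monic gcd p^3+4p^2+40p.

p^3+4p^2+40p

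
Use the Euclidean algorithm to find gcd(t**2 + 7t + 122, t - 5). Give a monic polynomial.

1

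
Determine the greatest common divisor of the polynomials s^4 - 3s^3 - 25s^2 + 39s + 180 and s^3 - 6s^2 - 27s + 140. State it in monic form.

By polynomial division,
  s^4 - 3s^3 - 25s^2 + 39s + 180 = (s + 3)(s^3 - 6s^2 - 27s + 140) + (20s^2 - 20s - 240)
  s^3 - 6s^2 - 27s + 140 = ((1/20)s - 1/4)(20s^2 - 20s - 240) + (-20s + 80)
  20s^2 - 20s - 240 = (-s - 3)(-20s + 80) + (0)
Last nonzero remainder: -20s + 80. Dividing through by -20 gives the monic gcd s - 4.

s - 4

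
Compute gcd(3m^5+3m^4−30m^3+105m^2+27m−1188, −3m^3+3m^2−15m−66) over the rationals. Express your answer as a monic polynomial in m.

Repeated division with remainder:
  3m^5+3m^4−30m^3+105m^2+27m−1188 = (−m^2−2m+13)(−3m^3+3m^2−15m−66) + (−30m^2+90m−330)
  −3m^3+3m^2−15m−66 = ((1/10)m+1/5)(−30m^2+90m−330) + (0)
Last nonzero remainder: −30m^2+90m−330. Dividing through by −30 gives the monic gcd m^2−3m+11.

m^2−3m+11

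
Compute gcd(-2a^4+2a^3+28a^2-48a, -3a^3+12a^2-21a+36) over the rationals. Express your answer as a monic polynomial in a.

Euclidean algorithm in ℚ[a]:
  -2a^4+2a^3+28a^2-48a = ((2/3)a+2)(-3a^3+12a^2-21a+36) + (18a^2-30a-72)
  -3a^3+12a^2-21a+36 = (-(1/6)a+7/18)(18a^2-30a-72) + (-(64/3)a+64)
  18a^2-30a-72 = (-(27/32)a-9/8)(-(64/3)a+64) + (0)
Last nonzero remainder: -(64/3)a+64. Dividing through by -64/3 gives the monic gcd a-3.

a-3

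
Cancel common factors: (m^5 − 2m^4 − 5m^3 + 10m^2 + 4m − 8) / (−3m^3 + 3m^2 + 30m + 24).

Apply the Euclidean algorithm:
  m^5 − 2m^4 − 5m^3 + 10m^2 + 4m − 8 = (−(1/3)m^2 + (1/3)m − 4/3)(−3m^3 + 3m^2 + 30m + 24) + (12m^2 + 36m + 24)
  −3m^3 + 3m^2 + 30m + 24 = (−(1/4)m + 1)(12m^2 + 36m + 24) + (0)
Last nonzero remainder: 12m^2 + 36m + 24. Dividing through by 12 gives the monic gcd m^2 + 3m + 2.
Cancel m^2 + 3m + 2 from numerator and denominator to get the reduced form.

(−m^3 + 5m^2 − 8m + 4)/(3m − 12)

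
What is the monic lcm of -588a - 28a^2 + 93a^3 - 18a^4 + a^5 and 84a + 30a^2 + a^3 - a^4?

Euclidean algorithm in ℚ[a]:
  a^5 - 18a^4 + 93a^3 - 28a^2 - 588a = (-a + 17)(-a^4 + a^3 + 30a^2 + 84a) + (106a^3 - 454a^2 - 2016a)
  -a^4 + a^3 + 30a^2 + 84a = (-(1/106)a - 87/2809)(106a^3 - 454a^2 - 2016a) + (-(8652/2809)a^2 + (60564/2809)a)
  106a^3 - 454a^2 - 2016a = (-(148877/4326)a - 67416/721)(-(8652/2809)a^2 + (60564/2809)a) + (0)
Last nonzero remainder: -(8652/2809)a^2 + (60564/2809)a. Dividing through by -8652/2809 gives the monic gcd a^2 - 7a.
Then lcm(f, g) = f·g / gcd(f, g); expanding and making the result monic gives the answer.

-7056a - 3864a^2 + 360a^3 + 314a^4 - 3a^5 - 12a^6 + a^7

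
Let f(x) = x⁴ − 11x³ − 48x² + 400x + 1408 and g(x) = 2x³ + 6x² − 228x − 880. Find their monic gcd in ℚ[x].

Repeated division with remainder:
  x⁴ − 11x³ − 48x² + 400x + 1408 = ((1/2)x − 7)(2x³ + 6x² − 228x − 880) + (108x² − 756x − 4752)
  2x³ + 6x² − 228x − 880 = ((1/54)x + 5/27)(108x² − 756x − 4752) + (0)
Last nonzero remainder: 108x² − 756x − 4752. Dividing through by 108 gives the monic gcd x² − 7x − 44.

x² − 7x − 44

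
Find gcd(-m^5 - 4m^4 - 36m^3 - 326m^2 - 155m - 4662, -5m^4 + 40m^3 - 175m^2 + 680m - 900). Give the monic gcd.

Euclidean algorithm in ℚ[m]:
  -m^5 - 4m^4 - 36m^3 - 326m^2 - 155m - 4662 = ((1/5)m + 12/5)(-5m^4 + 40m^3 - 175m^2 + 680m - 900) + (-97m^3 - 42m^2 - 1607m - 2502)
  -5m^4 + 40m^3 - 175m^2 + 680m - 900 = ((5/97)m - 4090/9409)(-97m^3 - 42m^2 - 1607m - 2502) + (-(1038960/9409)m^2 + (1038960/9409)m - 18701280/9409)
  -97m^3 - 42m^2 - 1607m - 2502 = ((912673/1038960)m + 1307851/1038960)(-(1038960/9409)m^2 + (1038960/9409)m - 18701280/9409) + (0)
Last nonzero remainder: -(1038960/9409)m^2 + (1038960/9409)m - 18701280/9409. Dividing through by -1038960/9409 gives the monic gcd m^2 - m + 18.

m^2 - m + 18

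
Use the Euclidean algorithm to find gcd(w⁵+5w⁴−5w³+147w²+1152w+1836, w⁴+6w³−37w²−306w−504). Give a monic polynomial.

w²+9w+18

Euclidean algorithm in ℚ[w]:
  w⁵+5w⁴−5w³+147w²+1152w+1836 = (w−1)(w⁴+6w³−37w²−306w−504) + (38w³+416w²+1350w+1332)
  w⁴+6w³−37w²−306w−504 = ((1/38)w−47/361)(38w³+416w²+1350w+1332) + (−(6630/361)w²−(59670/361)w−119340/361)
  38w³+416w²+1350w+1332 = (−(6859/3315)w−13357/3315)(−(6630/361)w²−(59670/361)w−119340/361) + (0)
Last nonzero remainder: −(6630/361)w²−(59670/361)w−119340/361. Dividing through by −6630/361 gives the monic gcd w²+9w+18.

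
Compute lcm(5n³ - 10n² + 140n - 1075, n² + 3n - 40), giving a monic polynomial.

n⁴ + 6n³ + 12n² + 9n - 1720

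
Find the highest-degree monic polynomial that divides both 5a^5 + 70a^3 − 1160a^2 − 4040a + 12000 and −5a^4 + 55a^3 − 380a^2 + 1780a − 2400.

Apply the Euclidean algorithm:
  5a^5 + 70a^3 − 1160a^2 − 4040a + 12000 = (−a − 11)(−5a^4 + 55a^3 − 380a^2 + 1780a − 2400) + (295a^3 − 3560a^2 + 13140a − 14400)
  −5a^4 + 55a^3 − 380a^2 + 1780a − 2400 = (−(1/59)a − 63/3481)(295a^3 − 3560a^2 + 13140a − 14400) + (−(771800/3481)a^2 + (6174400/3481)a − 9261600/3481)
  295a^3 − 3560a^2 + 13140a − 14400 = (−(205379/154360)a + 20886/3859)(−(771800/3481)a^2 + (6174400/3481)a − 9261600/3481) + (0)
Last nonzero remainder: −(771800/3481)a^2 + (6174400/3481)a − 9261600/3481. Dividing through by −771800/3481 gives the monic gcd a^2 − 8a + 12.

a^2 − 8a + 12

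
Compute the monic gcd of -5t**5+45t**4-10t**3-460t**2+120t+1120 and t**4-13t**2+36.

Euclidean algorithm in ℚ[t]:
  -5t**5+45t**4-10t**3-460t**2+120t+1120 = (-5t+45)(t**4-13t**2+36) + (-75t**3+125t**2+300t-500)
  t**4-13t**2+36 = (-(1/75)t-1/45)(-75t**3+125t**2+300t-500) + (-(56/9)t**2+224/9)
  -75t**3+125t**2+300t-500 = ((675/56)t-1125/56)(-(56/9)t**2+224/9) + (0)
Last nonzero remainder: -(56/9)t**2+224/9. Dividing through by -56/9 gives the monic gcd t**2-4.

t**2-4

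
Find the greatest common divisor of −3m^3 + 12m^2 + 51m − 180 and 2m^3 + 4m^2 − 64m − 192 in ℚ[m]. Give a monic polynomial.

m + 4

By polynomial division,
  −3m^3 + 12m^2 + 51m − 180 = (−3/2)(2m^3 + 4m^2 − 64m − 192) + (18m^2 − 45m − 468)
  2m^3 + 4m^2 − 64m − 192 = ((1/9)m + 1/2)(18m^2 − 45m − 468) + ((21/2)m + 42)
  18m^2 − 45m − 468 = ((12/7)m − 78/7)((21/2)m + 42) + (0)
Last nonzero remainder: (21/2)m + 42. Dividing through by 21/2 gives the monic gcd m + 4.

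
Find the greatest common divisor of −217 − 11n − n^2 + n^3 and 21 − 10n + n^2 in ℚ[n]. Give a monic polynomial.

−7 + n

Apply the Euclidean algorithm:
  n^3 − n^2 − 11n − 217 = (n + 9)(n^2 − 10n + 21) + (58n − 406)
  n^2 − 10n + 21 = ((1/58)n − 3/58)(58n − 406) + (0)
Last nonzero remainder: 58n − 406. Dividing through by 58 gives the monic gcd n − 7.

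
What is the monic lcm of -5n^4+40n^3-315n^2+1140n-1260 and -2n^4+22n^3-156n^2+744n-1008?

n^5-14n^4+111n^3-606n^2+1620n-1512

Apply the Euclidean algorithm:
  -5n^4+40n^3-315n^2+1140n-1260 = (5/2)(-2n^4+22n^3-156n^2+744n-1008) + (-15n^3+75n^2-720n+1260)
  -2n^4+22n^3-156n^2+744n-1008 = ((2/15)n-4/5)(-15n^3+75n^2-720n+1260) + (0)
Last nonzero remainder: -15n^3+75n^2-720n+1260. Dividing through by -15 gives the monic gcd n^3-5n^2+48n-84.
Then lcm(f, g) = f·g / gcd(f, g); expanding and making the result monic gives the answer.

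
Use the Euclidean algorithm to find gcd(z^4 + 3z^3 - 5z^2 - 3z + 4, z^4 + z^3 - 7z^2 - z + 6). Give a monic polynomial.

z^2 - 1

Apply the Euclidean algorithm:
  z^4 + 3z^3 - 5z^2 - 3z + 4 = (z^4 + z^3 - 7z^2 - z + 6) + (2z^3 + 2z^2 - 2z - 2)
  z^4 + z^3 - 7z^2 - z + 6 = ((1/2)z)(2z^3 + 2z^2 - 2z - 2) + (-6z^2 + 6)
  2z^3 + 2z^2 - 2z - 2 = (-(1/3)z - 1/3)(-6z^2 + 6) + (0)
Last nonzero remainder: -6z^2 + 6. Dividing through by -6 gives the monic gcd z^2 - 1.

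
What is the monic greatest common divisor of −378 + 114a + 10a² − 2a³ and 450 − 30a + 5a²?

Euclidean algorithm in ℚ[a]:
  −2a³ + 10a² + 114a − 378 = (−(2/5)a − 2/5)(5a² − 30a + 450) + (282a − 198)
  5a² − 30a + 450 = ((5/282)a − 415/4418)(282a − 198) + (952965/2209)
  282a − 198 = ((207646/317655)a − 48598/105885)(952965/2209) + (0)
The last nonzero remainder is the constant 952965/2209, so the polynomials are coprime and gcd = 1.

1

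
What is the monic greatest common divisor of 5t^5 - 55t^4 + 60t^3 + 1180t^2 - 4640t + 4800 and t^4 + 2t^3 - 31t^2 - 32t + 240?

By polynomial division,
  5t^5 - 55t^4 + 60t^3 + 1180t^2 - 4640t + 4800 = (5t - 65)(t^4 + 2t^3 - 31t^2 - 32t + 240) + (345t^3 - 675t^2 - 7920t + 20400)
  t^4 + 2t^3 - 31t^2 - 32t + 240 = ((1/345)t + 91/7935)(345t^3 - 675t^2 - 7920t + 20400) + (-(160/529)t^2 - (160/529)t + 3200/529)
  345t^3 - 675t^2 - 7920t + 20400 = (-(36501/32)t + 26979/8)(-(160/529)t^2 - (160/529)t + 3200/529) + (0)
Last nonzero remainder: -(160/529)t^2 - (160/529)t + 3200/529. Dividing through by -160/529 gives the monic gcd t^2 + t - 20.

t^2 + t - 20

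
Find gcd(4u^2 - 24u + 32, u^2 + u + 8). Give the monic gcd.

1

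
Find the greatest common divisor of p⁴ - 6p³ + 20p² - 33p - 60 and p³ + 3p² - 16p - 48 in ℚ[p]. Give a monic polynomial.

p - 4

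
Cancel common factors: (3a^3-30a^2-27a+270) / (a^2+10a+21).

(3a^2-39a+90)/(a+7)

Apply the Euclidean algorithm:
  3a^3-30a^2-27a+270 = (3a-60)(a^2+10a+21) + (510a+1530)
  a^2+10a+21 = ((1/510)a+7/510)(510a+1530) + (0)
Last nonzero remainder: 510a+1530. Dividing through by 510 gives the monic gcd a+3.
Cancel a+3 from numerator and denominator to get the reduced form.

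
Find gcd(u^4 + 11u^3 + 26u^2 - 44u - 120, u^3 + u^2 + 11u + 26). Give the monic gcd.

u + 2

Repeated division with remainder:
  u^4 + 11u^3 + 26u^2 - 44u - 120 = (u + 10)(u^3 + u^2 + 11u + 26) + (5u^2 - 180u - 380)
  u^3 + u^2 + 11u + 26 = ((1/5)u + 37/5)(5u^2 - 180u - 380) + (1419u + 2838)
  5u^2 - 180u - 380 = ((5/1419)u - 190/1419)(1419u + 2838) + (0)
Last nonzero remainder: 1419u + 2838. Dividing through by 1419 gives the monic gcd u + 2.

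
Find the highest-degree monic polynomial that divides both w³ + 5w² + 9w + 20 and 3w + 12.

Euclidean algorithm in ℚ[w]:
  w³ + 5w² + 9w + 20 = ((1/3)w² + (1/3)w + 5/3)(3w + 12) + (0)
Last nonzero remainder: 3w + 12. Dividing through by 3 gives the monic gcd w + 4.

w + 4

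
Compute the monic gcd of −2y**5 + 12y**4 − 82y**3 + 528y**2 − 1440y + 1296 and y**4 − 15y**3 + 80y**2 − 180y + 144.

y**2 − 5y + 6

Euclidean algorithm in ℚ[y]:
  −2y**5 + 12y**4 − 82y**3 + 528y**2 − 1440y + 1296 = (−2y − 18)(y**4 − 15y**3 + 80y**2 − 180y + 144) + (−192y**3 + 1608y**2 − 4392y + 3888)
  y**4 − 15y**3 + 80y**2 − 180y + 144 = (−(1/192)y + 53/1536)(−192y**3 + 1608y**2 − 4392y + 3888) + ((105/64)y**2 − (525/64)y + 315/32)
  −192y**3 + 1608y**2 − 4392y + 3888 = (−(4096/35)y + 13824/35)((105/64)y**2 − (525/64)y + 315/32) + (0)
Last nonzero remainder: (105/64)y**2 − (525/64)y + 315/32. Dividing through by 105/64 gives the monic gcd y**2 − 5y + 6.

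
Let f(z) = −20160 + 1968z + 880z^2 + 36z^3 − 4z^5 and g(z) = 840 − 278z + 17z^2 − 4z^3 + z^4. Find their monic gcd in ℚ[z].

By polynomial division,
  −4z^5 + 36z^3 + 880z^2 + 1968z − 20160 = (−4z − 16)(z^4 − 4z^3 + 17z^2 − 278z + 840) + (40z^3 + 40z^2 + 880z − 6720)
  z^4 − 4z^3 + 17z^2 − 278z + 840 = ((1/40)z − 1/8)(40z^3 + 40z^2 + 880z − 6720) + (0)
Last nonzero remainder: 40z^3 + 40z^2 + 880z − 6720. Dividing through by 40 gives the monic gcd z^3 + z^2 + 22z − 168.

−168 + 22z + z^2 + z^3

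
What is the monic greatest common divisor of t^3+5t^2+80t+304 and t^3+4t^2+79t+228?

t^2+t+76

Repeated division with remainder:
  t^3+5t^2+80t+304 = (t^3+4t^2+79t+228) + (t^2+t+76)
  t^3+4t^2+79t+228 = (t+3)(t^2+t+76) + (0)
The last nonzero remainder t^2+t+76 is already monic.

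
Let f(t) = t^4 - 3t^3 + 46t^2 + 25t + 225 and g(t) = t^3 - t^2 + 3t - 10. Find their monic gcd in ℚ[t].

t^2 + t + 5

Apply the Euclidean algorithm:
  t^4 - 3t^3 + 46t^2 + 25t + 225 = (t - 2)(t^3 - t^2 + 3t - 10) + (41t^2 + 41t + 205)
  t^3 - t^2 + 3t - 10 = ((1/41)t - 2/41)(41t^2 + 41t + 205) + (0)
Last nonzero remainder: 41t^2 + 41t + 205. Dividing through by 41 gives the monic gcd t^2 + t + 5.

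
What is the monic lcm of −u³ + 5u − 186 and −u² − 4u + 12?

u⁴ − 2u³ − 5u² + 196u − 372

By polynomial division,
  −u³ + 5u − 186 = (u − 4)(−u² − 4u + 12) + (−23u − 138)
  −u² − 4u + 12 = ((1/23)u − 2/23)(−23u − 138) + (0)
Last nonzero remainder: −23u − 138. Dividing through by −23 gives the monic gcd u + 6.
Then lcm(f, g) = f·g / gcd(f, g); expanding and making the result monic gives the answer.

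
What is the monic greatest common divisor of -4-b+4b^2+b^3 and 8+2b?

4+b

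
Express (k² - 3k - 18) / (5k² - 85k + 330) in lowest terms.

By polynomial division,
  k² - 3k - 18 = (1/5)(5k² - 85k + 330) + (14k - 84)
  5k² - 85k + 330 = ((5/14)k - 55/14)(14k - 84) + (0)
Last nonzero remainder: 14k - 84. Dividing through by 14 gives the monic gcd k - 6.
Cancel k - 6 from numerator and denominator to get the reduced form.

(k + 3)/(5k - 55)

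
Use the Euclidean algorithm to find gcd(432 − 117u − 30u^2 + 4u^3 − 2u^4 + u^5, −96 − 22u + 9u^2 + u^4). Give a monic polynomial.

−48 + 13u − 2u^2 + u^3

By polynomial division,
  u^5 − 2u^4 + 4u^3 − 30u^2 − 117u + 432 = (u − 2)(u^4 + 9u^2 − 22u − 96) + (−5u^3 + 10u^2 − 65u + 240)
  u^4 + 9u^2 − 22u − 96 = (−(1/5)u − 2/5)(−5u^3 + 10u^2 − 65u + 240) + (0)
Last nonzero remainder: −5u^3 + 10u^2 − 65u + 240. Dividing through by −5 gives the monic gcd u^3 − 2u^2 + 13u − 48.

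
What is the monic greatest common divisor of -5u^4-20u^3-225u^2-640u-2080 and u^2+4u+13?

u^2+4u+13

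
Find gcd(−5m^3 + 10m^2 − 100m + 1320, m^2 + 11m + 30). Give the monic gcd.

1

By polynomial division,
  −5m^3 + 10m^2 − 100m + 1320 = (−5m + 65)(m^2 + 11m + 30) + (−665m − 630)
  m^2 + 11m + 30 = (−(1/665)m − 191/12635)(−665m − 630) + (7392/361)
  −665m − 630 = (−(34295/1056)m − 5415/176)(7392/361) + (0)
The last nonzero remainder is the constant 7392/361, so the polynomials are coprime and gcd = 1.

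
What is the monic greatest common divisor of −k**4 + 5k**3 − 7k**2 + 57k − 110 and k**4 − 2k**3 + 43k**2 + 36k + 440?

k**2 + 2k + 11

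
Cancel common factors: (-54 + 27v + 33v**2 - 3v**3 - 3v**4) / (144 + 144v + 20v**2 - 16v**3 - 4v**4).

By polynomial division,
  -3v**4 - 3v**3 + 33v**2 + 27v - 54 = (3/4)(-4v**4 - 16v**3 + 20v**2 + 144v + 144) + (9v**3 + 18v**2 - 81v - 162)
  -4v**4 - 16v**3 + 20v**2 + 144v + 144 = (-(4/9)v - 8/9)(9v**3 + 18v**2 - 81v - 162) + (0)
Last nonzero remainder: 9v**3 + 18v**2 - 81v - 162. Dividing through by 9 gives the monic gcd v**3 + 2v**2 - 9v - 18.
Cancel v**3 + 2v**2 - 9v - 18 from numerator and denominator to get the reduced form.

(-3 + 3v)/(8 + 4v)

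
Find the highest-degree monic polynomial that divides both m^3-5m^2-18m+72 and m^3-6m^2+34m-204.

By polynomial division,
  m^3-5m^2-18m+72 = (m^3-6m^2+34m-204) + (m^2-52m+276)
  m^3-6m^2+34m-204 = (m+46)(m^2-52m+276) + (2150m-12900)
  m^2-52m+276 = ((1/2150)m-23/1075)(2150m-12900) + (0)
Last nonzero remainder: 2150m-12900. Dividing through by 2150 gives the monic gcd m-6.

m-6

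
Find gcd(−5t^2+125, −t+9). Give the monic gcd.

Euclidean algorithm in ℚ[t]:
  −5t^2+125 = (5t+45)(−t+9) + (−280)
  −t+9 = ((1/280)t−9/280)(−280) + (0)
The last nonzero remainder is the constant −280, so the polynomials are coprime and gcd = 1.

1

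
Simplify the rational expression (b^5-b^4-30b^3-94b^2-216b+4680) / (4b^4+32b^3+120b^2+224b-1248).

Apply the Euclidean algorithm:
  b^5-b^4-30b^3-94b^2-216b+4680 = ((1/4)b-9/4)(4b^4+32b^3+120b^2+224b-1248) + (12b^3+120b^2+600b+1872)
  4b^4+32b^3+120b^2+224b-1248 = ((1/3)b-2/3)(12b^3+120b^2+600b+1872) + (0)
Last nonzero remainder: 12b^3+120b^2+600b+1872. Dividing through by 12 gives the monic gcd b^3+10b^2+50b+156.
Cancel b^3+10b^2+50b+156 from numerator and denominator to get the reduced form.

(b^2-11b+30)/(4b-8)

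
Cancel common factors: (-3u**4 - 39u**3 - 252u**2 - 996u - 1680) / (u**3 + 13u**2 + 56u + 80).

Repeated division with remainder:
  -3u**4 - 39u**3 - 252u**2 - 996u - 1680 = (-3u)(u**3 + 13u**2 + 56u + 80) + (-84u**2 - 756u - 1680)
  u**3 + 13u**2 + 56u + 80 = (-(1/84)u - 1/21)(-84u**2 - 756u - 1680) + (0)
Last nonzero remainder: -84u**2 - 756u - 1680. Dividing through by -84 gives the monic gcd u**2 + 9u + 20.
Cancel u**2 + 9u + 20 from numerator and denominator to get the reduced form.

(-3u**2 - 12u - 84)/(u + 4)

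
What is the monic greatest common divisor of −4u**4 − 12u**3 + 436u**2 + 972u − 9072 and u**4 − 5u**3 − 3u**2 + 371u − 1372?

u**2 + 3u − 28

By polynomial division,
  −4u**4 − 12u**3 + 436u**2 + 972u − 9072 = (−4)(u**4 − 5u**3 − 3u**2 + 371u − 1372) + (−32u**3 + 424u**2 + 2456u − 14560)
  u**4 − 5u**3 − 3u**2 + 371u − 1372 = (−(1/32)u − 33/128)(−32u**3 + 424u**2 + 2456u − 14560) + ((2929/16)u**2 + (8787/16)u − 20503/4)
  −32u**3 + 424u**2 + 2456u − 14560 = (−(512/2929)u + 8320/2929)((2929/16)u**2 + (8787/16)u − 20503/4) + (0)
Last nonzero remainder: (2929/16)u**2 + (8787/16)u − 20503/4. Dividing through by 2929/16 gives the monic gcd u**2 + 3u − 28.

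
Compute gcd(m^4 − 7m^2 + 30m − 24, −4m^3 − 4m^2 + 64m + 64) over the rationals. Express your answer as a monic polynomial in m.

Euclidean algorithm in ℚ[m]:
  m^4 − 7m^2 + 30m − 24 = (−(1/4)m + 1/4)(−4m^3 − 4m^2 + 64m + 64) + (10m^2 + 30m − 40)
  −4m^3 − 4m^2 + 64m + 64 = (−(2/5)m + 4/5)(10m^2 + 30m − 40) + (24m + 96)
  10m^2 + 30m − 40 = ((5/12)m − 5/12)(24m + 96) + (0)
Last nonzero remainder: 24m + 96. Dividing through by 24 gives the monic gcd m + 4.

m + 4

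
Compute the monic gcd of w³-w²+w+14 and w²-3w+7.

Repeated division with remainder:
  w³-w²+w+14 = (w+2)(w²-3w+7) + (0)
The last nonzero remainder w²-3w+7 is already monic.

w²-3w+7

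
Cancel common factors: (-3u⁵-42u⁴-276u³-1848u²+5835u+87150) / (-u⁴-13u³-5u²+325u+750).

(3u³+27u²+291u+1743)/(u²+8u+15)

By polynomial division,
  -3u⁵-42u⁴-276u³-1848u²+5835u+87150 = (3u+3)(-u⁴-13u³-5u²+325u+750) + (-222u³-2808u²+2610u+84900)
  -u⁴-13u³-5u²+325u+750 = ((1/222)u+13/8214)(-222u³-2808u²+2610u+84900) + (-(16856/1369)u²-(84280/1369)u+842800/1369)
  -222u³-2808u²+2610u+84900 = ((151959/8428)u+1162281/8428)(-(16856/1369)u²-(84280/1369)u+842800/1369) + (0)
Last nonzero remainder: -(16856/1369)u²-(84280/1369)u+842800/1369. Dividing through by -16856/1369 gives the monic gcd u²+5u-50.
Cancel u²+5u-50 from numerator and denominator to get the reduced form.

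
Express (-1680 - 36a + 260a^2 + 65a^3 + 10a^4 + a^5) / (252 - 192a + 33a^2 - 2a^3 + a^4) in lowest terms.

(20 + 9a + a^2)/(-3 + a)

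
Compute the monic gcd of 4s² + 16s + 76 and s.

Apply the Euclidean algorithm:
  4s² + 16s + 76 = (4s + 16)(s) + (76)
  s = ((1/76)s)(76) + (0)
The last nonzero remainder is the constant 76, so the polynomials are coprime and gcd = 1.

1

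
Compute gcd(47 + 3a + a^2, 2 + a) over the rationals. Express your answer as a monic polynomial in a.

1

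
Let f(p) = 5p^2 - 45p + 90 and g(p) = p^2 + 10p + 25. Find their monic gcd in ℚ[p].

1

Repeated division with remainder:
  5p^2 - 45p + 90 = (5)(p^2 + 10p + 25) + (-95p - 35)
  p^2 + 10p + 25 = (-(1/95)p - 183/1805)(-95p - 35) + (7744/361)
  -95p - 35 = (-(34295/7744)p - 12635/7744)(7744/361) + (0)
The last nonzero remainder is the constant 7744/361, so the polynomials are coprime and gcd = 1.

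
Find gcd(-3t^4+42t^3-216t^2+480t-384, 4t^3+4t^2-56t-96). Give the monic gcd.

By polynomial division,
  -3t^4+42t^3-216t^2+480t-384 = (-(3/4)t+45/4)(4t^3+4t^2-56t-96) + (-303t^2+1038t+696)
  4t^3+4t^2-56t-96 = (-(4/303)t-596/10201)(-303t^2+1038t+696) + ((141120/10201)t-564480/10201)
  -303t^2+1038t+696 = (-(1030301/47040)t-295829/23520)((141120/10201)t-564480/10201) + (0)
Last nonzero remainder: (141120/10201)t-564480/10201. Dividing through by 141120/10201 gives the monic gcd t-4.

t-4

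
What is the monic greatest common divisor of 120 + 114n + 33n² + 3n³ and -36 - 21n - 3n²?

Euclidean algorithm in ℚ[n]:
  3n³ + 33n² + 114n + 120 = (-n - 4)(-3n² - 21n - 36) + (-6n - 24)
  -3n² - 21n - 36 = ((1/2)n + 3/2)(-6n - 24) + (0)
Last nonzero remainder: -6n - 24. Dividing through by -6 gives the monic gcd n + 4.

4 + n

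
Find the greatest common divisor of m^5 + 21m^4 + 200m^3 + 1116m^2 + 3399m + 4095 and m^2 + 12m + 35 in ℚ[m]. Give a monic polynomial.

m^2 + 12m + 35

Repeated division with remainder:
  m^5 + 21m^4 + 200m^3 + 1116m^2 + 3399m + 4095 = (m^3 + 9m^2 + 57m + 117)(m^2 + 12m + 35) + (0)
The last nonzero remainder m^2 + 12m + 35 is already monic.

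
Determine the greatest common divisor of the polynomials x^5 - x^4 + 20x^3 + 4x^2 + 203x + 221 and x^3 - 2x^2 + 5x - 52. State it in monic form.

x^2 + 2x + 13

By polynomial division,
  x^5 - x^4 + 20x^3 + 4x^2 + 203x + 221 = (x^2 + x + 17)(x^3 - 2x^2 + 5x - 52) + (85x^2 + 170x + 1105)
  x^3 - 2x^2 + 5x - 52 = ((1/85)x - 4/85)(85x^2 + 170x + 1105) + (0)
Last nonzero remainder: 85x^2 + 170x + 1105. Dividing through by 85 gives the monic gcd x^2 + 2x + 13.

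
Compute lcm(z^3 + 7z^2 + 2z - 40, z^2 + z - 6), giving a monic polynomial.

Repeated division with remainder:
  z^3 + 7z^2 + 2z - 40 = (z + 6)(z^2 + z - 6) + (2z - 4)
  z^2 + z - 6 = ((1/2)z + 3/2)(2z - 4) + (0)
Last nonzero remainder: 2z - 4. Dividing through by 2 gives the monic gcd z - 2.
Then lcm(f, g) = f·g / gcd(f, g); expanding and making the result monic gives the answer.

z^4 + 10z^3 + 23z^2 - 34z - 120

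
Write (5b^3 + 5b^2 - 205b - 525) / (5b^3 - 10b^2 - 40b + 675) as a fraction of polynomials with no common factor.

(b^2 - 4b - 21)/(b^2 - 7b + 27)

Apply the Euclidean algorithm:
  5b^3 + 5b^2 - 205b - 525 = (5b^3 - 10b^2 - 40b + 675) + (15b^2 - 165b - 1200)
  5b^3 - 10b^2 - 40b + 675 = ((1/3)b + 3)(15b^2 - 165b - 1200) + (855b + 4275)
  15b^2 - 165b - 1200 = ((1/57)b - 16/57)(855b + 4275) + (0)
Last nonzero remainder: 855b + 4275. Dividing through by 855 gives the monic gcd b + 5.
Cancel b + 5 from numerator and denominator to get the reduced form.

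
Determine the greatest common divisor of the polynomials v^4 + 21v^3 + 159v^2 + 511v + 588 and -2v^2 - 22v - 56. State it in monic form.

v^2 + 11v + 28

Apply the Euclidean algorithm:
  v^4 + 21v^3 + 159v^2 + 511v + 588 = (-(1/2)v^2 - 5v - 21/2)(-2v^2 - 22v - 56) + (0)
Last nonzero remainder: -2v^2 - 22v - 56. Dividing through by -2 gives the monic gcd v^2 + 11v + 28.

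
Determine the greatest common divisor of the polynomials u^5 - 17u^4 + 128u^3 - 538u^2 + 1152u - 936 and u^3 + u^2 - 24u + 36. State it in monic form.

u^2 - 5u + 6

By polynomial division,
  u^5 - 17u^4 + 128u^3 - 538u^2 + 1152u - 936 = (u^2 - 18u + 170)(u^3 + u^2 - 24u + 36) + (-1176u^2 + 5880u - 7056)
  u^3 + u^2 - 24u + 36 = (-(1/1176)u - 1/196)(-1176u^2 + 5880u - 7056) + (0)
Last nonzero remainder: -1176u^2 + 5880u - 7056. Dividing through by -1176 gives the monic gcd u^2 - 5u + 6.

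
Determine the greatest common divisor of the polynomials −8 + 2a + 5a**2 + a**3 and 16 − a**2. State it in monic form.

4 + a

By polynomial division,
  a**3 + 5a**2 + 2a − 8 = (−a − 5)(−a**2 + 16) + (18a + 72)
  −a**2 + 16 = (−(1/18)a + 2/9)(18a + 72) + (0)
Last nonzero remainder: 18a + 72. Dividing through by 18 gives the monic gcd a + 4.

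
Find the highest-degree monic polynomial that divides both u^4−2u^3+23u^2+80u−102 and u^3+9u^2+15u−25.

Apply the Euclidean algorithm:
  u^4−2u^3+23u^2+80u−102 = (u−11)(u^3+9u^2+15u−25) + (107u^2+270u−377)
  u^3+9u^2+15u−25 = ((1/107)u+693/11449)(107u^2+270u−377) + ((24964/11449)u−24964/11449)
  107u^2+270u−377 = ((1225043/24964)u+4316273/24964)((24964/11449)u−24964/11449) + (0)
Last nonzero remainder: (24964/11449)u−24964/11449. Dividing through by 24964/11449 gives the monic gcd u−1.

u−1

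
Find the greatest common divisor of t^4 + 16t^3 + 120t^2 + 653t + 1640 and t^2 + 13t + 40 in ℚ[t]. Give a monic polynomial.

t^2 + 13t + 40

By polynomial division,
  t^4 + 16t^3 + 120t^2 + 653t + 1640 = (t^2 + 3t + 41)(t^2 + 13t + 40) + (0)
The last nonzero remainder t^2 + 13t + 40 is already monic.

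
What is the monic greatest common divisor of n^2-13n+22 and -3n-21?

By polynomial division,
  n^2-13n+22 = (-(1/3)n+20/3)(-3n-21) + (162)
  -3n-21 = (-(1/54)n-7/54)(162) + (0)
The last nonzero remainder is the constant 162, so the polynomials are coprime and gcd = 1.

1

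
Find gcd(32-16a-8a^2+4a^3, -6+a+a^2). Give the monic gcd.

-2+a

Apply the Euclidean algorithm:
  4a^3-8a^2-16a+32 = (4a-12)(a^2+a-6) + (20a-40)
  a^2+a-6 = ((1/20)a+3/20)(20a-40) + (0)
Last nonzero remainder: 20a-40. Dividing through by 20 gives the monic gcd a-2.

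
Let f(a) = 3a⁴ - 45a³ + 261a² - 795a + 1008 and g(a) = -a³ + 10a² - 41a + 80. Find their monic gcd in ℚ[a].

Repeated division with remainder:
  3a⁴ - 45a³ + 261a² - 795a + 1008 = (-3a + 15)(-a³ + 10a² - 41a + 80) + (-12a² + 60a - 192)
  -a³ + 10a² - 41a + 80 = ((1/12)a - 5/12)(-12a² + 60a - 192) + (0)
Last nonzero remainder: -12a² + 60a - 192. Dividing through by -12 gives the monic gcd a² - 5a + 16.

a² - 5a + 16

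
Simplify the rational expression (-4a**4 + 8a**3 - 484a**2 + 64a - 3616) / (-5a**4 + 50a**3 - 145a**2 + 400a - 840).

By polynomial division,
  -4a**4 + 8a**3 - 484a**2 + 64a - 3616 = (4/5)(-5a**4 + 50a**3 - 145a**2 + 400a - 840) + (-32a**3 - 368a**2 - 256a - 2944)
  -5a**4 + 50a**3 - 145a**2 + 400a - 840 = ((5/32)a - 215/64)(-32a**3 - 368a**2 - 256a - 2944) + (-(5365/4)a**2 - 10730)
  -32a**3 - 368a**2 - 256a - 2944 = ((128/5365)a + 1472/5365)(-(5365/4)a**2 - 10730) + (0)
Last nonzero remainder: -(5365/4)a**2 - 10730. Dividing through by -5365/4 gives the monic gcd a**2 + 8.
Cancel a**2 + 8 from numerator and denominator to get the reduced form.

(4a**2 - 8a + 452)/(5a**2 - 50a + 105)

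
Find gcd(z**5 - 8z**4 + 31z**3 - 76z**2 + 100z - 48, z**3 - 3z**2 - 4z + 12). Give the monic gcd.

z**2 - 5z + 6

Euclidean algorithm in ℚ[z]:
  z**5 - 8z**4 + 31z**3 - 76z**2 + 100z - 48 = (z**2 - 5z + 20)(z**3 - 3z**2 - 4z + 12) + (-48z**2 + 240z - 288)
  z**3 - 3z**2 - 4z + 12 = (-(1/48)z - 1/24)(-48z**2 + 240z - 288) + (0)
Last nonzero remainder: -48z**2 + 240z - 288. Dividing through by -48 gives the monic gcd z**2 - 5z + 6.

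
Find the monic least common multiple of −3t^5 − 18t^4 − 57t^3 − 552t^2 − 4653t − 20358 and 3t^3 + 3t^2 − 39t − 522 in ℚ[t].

Euclidean algorithm in ℚ[t]:
  −3t^5 − 18t^4 − 57t^3 − 552t^2 − 4653t − 20358 = (−t^2 − 5t − 27)(3t^3 + 3t^2 − 39t − 522) + (−1188t^2 − 8316t − 34452)
  3t^3 + 3t^2 − 39t − 522 = (−(1/396)t + 1/66)(−1188t^2 − 8316t − 34452) + (0)
Last nonzero remainder: −1188t^2 − 8316t − 34452. Dividing through by −1188 gives the monic gcd t^2 + 7t + 29.
Then lcm(f, g) = f·g / gcd(f, g); expanding and making the result monic gives the answer.

t^6 − 17t^4 + 70t^3 + 447t^2 − 2520t − 40716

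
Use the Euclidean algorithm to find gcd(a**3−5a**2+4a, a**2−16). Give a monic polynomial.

a−4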